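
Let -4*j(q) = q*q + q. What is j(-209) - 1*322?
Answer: -11190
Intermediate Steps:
j(q) = -q/4 - q²/4 (j(q) = -(q*q + q)/4 = -(q² + q)/4 = -(q + q²)/4 = -q/4 - q²/4)
j(-209) - 1*322 = -¼*(-209)*(1 - 209) - 1*322 = -¼*(-209)*(-208) - 322 = -10868 - 322 = -11190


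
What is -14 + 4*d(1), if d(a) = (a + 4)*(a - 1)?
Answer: -14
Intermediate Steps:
d(a) = (-1 + a)*(4 + a) (d(a) = (4 + a)*(-1 + a) = (-1 + a)*(4 + a))
-14 + 4*d(1) = -14 + 4*(-4 + 1**2 + 3*1) = -14 + 4*(-4 + 1 + 3) = -14 + 4*0 = -14 + 0 = -14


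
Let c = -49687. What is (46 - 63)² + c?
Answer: -49398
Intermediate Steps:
(46 - 63)² + c = (46 - 63)² - 49687 = (-17)² - 49687 = 289 - 49687 = -49398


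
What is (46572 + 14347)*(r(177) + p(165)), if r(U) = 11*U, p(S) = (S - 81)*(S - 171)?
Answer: 87906117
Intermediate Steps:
p(S) = (-171 + S)*(-81 + S) (p(S) = (-81 + S)*(-171 + S) = (-171 + S)*(-81 + S))
(46572 + 14347)*(r(177) + p(165)) = (46572 + 14347)*(11*177 + (13851 + 165**2 - 252*165)) = 60919*(1947 + (13851 + 27225 - 41580)) = 60919*(1947 - 504) = 60919*1443 = 87906117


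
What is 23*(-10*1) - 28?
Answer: -258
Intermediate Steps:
23*(-10*1) - 28 = 23*(-10) - 28 = -230 - 28 = -258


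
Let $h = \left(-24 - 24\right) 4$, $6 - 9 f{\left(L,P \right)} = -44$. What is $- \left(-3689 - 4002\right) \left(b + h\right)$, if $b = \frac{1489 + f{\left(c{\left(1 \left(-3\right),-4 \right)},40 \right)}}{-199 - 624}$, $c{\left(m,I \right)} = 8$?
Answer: $- \frac{11041161145}{7407} \approx -1.4906 \cdot 10^{6}$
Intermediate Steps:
$f{\left(L,P \right)} = \frac{50}{9}$ ($f{\left(L,P \right)} = \frac{2}{3} - - \frac{44}{9} = \frac{2}{3} + \frac{44}{9} = \frac{50}{9}$)
$h = -192$ ($h = \left(-48\right) 4 = -192$)
$b = - \frac{13451}{7407}$ ($b = \frac{1489 + \frac{50}{9}}{-199 - 624} = \frac{13451}{9 \left(-823\right)} = \frac{13451}{9} \left(- \frac{1}{823}\right) = - \frac{13451}{7407} \approx -1.816$)
$- \left(-3689 - 4002\right) \left(b + h\right) = - \left(-3689 - 4002\right) \left(- \frac{13451}{7407} - 192\right) = - \frac{\left(-7691\right) \left(-1435595\right)}{7407} = \left(-1\right) \frac{11041161145}{7407} = - \frac{11041161145}{7407}$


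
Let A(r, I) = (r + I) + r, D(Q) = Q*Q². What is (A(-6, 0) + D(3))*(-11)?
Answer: -165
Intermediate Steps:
D(Q) = Q³
A(r, I) = I + 2*r (A(r, I) = (I + r) + r = I + 2*r)
(A(-6, 0) + D(3))*(-11) = ((0 + 2*(-6)) + 3³)*(-11) = ((0 - 12) + 27)*(-11) = (-12 + 27)*(-11) = 15*(-11) = -165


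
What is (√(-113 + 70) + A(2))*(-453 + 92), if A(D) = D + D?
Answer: -1444 - 361*I*√43 ≈ -1444.0 - 2367.2*I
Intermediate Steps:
A(D) = 2*D
(√(-113 + 70) + A(2))*(-453 + 92) = (√(-113 + 70) + 2*2)*(-453 + 92) = (√(-43) + 4)*(-361) = (I*√43 + 4)*(-361) = (4 + I*√43)*(-361) = -1444 - 361*I*√43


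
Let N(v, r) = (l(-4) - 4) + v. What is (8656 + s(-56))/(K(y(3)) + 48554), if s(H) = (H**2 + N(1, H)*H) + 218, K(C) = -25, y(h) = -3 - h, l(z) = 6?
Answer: 11842/48529 ≈ 0.24402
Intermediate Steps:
N(v, r) = 2 + v (N(v, r) = (6 - 4) + v = 2 + v)
s(H) = 218 + H**2 + 3*H (s(H) = (H**2 + (2 + 1)*H) + 218 = (H**2 + 3*H) + 218 = 218 + H**2 + 3*H)
(8656 + s(-56))/(K(y(3)) + 48554) = (8656 + (218 + (-56)**2 + 3*(-56)))/(-25 + 48554) = (8656 + (218 + 3136 - 168))/48529 = (8656 + 3186)*(1/48529) = 11842*(1/48529) = 11842/48529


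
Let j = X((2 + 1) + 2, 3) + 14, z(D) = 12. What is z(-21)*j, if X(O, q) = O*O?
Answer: 468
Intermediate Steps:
X(O, q) = O**2
j = 39 (j = ((2 + 1) + 2)**2 + 14 = (3 + 2)**2 + 14 = 5**2 + 14 = 25 + 14 = 39)
z(-21)*j = 12*39 = 468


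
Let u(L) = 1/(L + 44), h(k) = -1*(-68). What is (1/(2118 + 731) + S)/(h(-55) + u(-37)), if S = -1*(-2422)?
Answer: 2300093/64713 ≈ 35.543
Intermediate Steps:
h(k) = 68
S = 2422
u(L) = 1/(44 + L)
(1/(2118 + 731) + S)/(h(-55) + u(-37)) = (1/(2118 + 731) + 2422)/(68 + 1/(44 - 37)) = (1/2849 + 2422)/(68 + 1/7) = (1/2849 + 2422)/(68 + ⅐) = 6900279/(2849*(477/7)) = (6900279/2849)*(7/477) = 2300093/64713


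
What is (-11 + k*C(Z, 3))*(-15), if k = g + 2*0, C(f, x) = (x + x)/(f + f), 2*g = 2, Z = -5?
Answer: 174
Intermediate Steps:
g = 1 (g = (½)*2 = 1)
C(f, x) = x/f (C(f, x) = (2*x)/((2*f)) = (2*x)*(1/(2*f)) = x/f)
k = 1 (k = 1 + 2*0 = 1 + 0 = 1)
(-11 + k*C(Z, 3))*(-15) = (-11 + 1*(3/(-5)))*(-15) = (-11 + 1*(3*(-⅕)))*(-15) = (-11 + 1*(-⅗))*(-15) = (-11 - ⅗)*(-15) = -58/5*(-15) = 174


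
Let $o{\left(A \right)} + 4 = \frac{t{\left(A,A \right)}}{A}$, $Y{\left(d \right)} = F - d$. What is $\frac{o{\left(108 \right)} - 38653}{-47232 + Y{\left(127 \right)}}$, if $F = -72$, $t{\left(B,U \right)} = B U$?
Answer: $\frac{38549}{47431} \approx 0.81274$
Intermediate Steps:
$Y{\left(d \right)} = -72 - d$
$o{\left(A \right)} = -4 + A$ ($o{\left(A \right)} = -4 + \frac{A A}{A} = -4 + \frac{A^{2}}{A} = -4 + A$)
$\frac{o{\left(108 \right)} - 38653}{-47232 + Y{\left(127 \right)}} = \frac{\left(-4 + 108\right) - 38653}{-47232 - 199} = \frac{104 - 38653}{-47232 - 199} = - \frac{38549}{-47232 - 199} = - \frac{38549}{-47431} = \left(-38549\right) \left(- \frac{1}{47431}\right) = \frac{38549}{47431}$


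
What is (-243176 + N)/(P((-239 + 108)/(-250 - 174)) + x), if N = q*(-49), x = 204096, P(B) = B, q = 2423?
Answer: -153446872/86536835 ≈ -1.7732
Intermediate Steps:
N = -118727 (N = 2423*(-49) = -118727)
(-243176 + N)/(P((-239 + 108)/(-250 - 174)) + x) = (-243176 - 118727)/((-239 + 108)/(-250 - 174) + 204096) = -361903/(-131/(-424) + 204096) = -361903/(-131*(-1/424) + 204096) = -361903/(131/424 + 204096) = -361903/86536835/424 = -361903*424/86536835 = -153446872/86536835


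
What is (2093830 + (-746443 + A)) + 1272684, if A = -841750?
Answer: 1778321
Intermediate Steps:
(2093830 + (-746443 + A)) + 1272684 = (2093830 + (-746443 - 841750)) + 1272684 = (2093830 - 1588193) + 1272684 = 505637 + 1272684 = 1778321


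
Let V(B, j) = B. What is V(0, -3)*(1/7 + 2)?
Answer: 0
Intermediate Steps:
V(0, -3)*(1/7 + 2) = 0*(1/7 + 2) = 0*(⅐ + 2) = 0*(15/7) = 0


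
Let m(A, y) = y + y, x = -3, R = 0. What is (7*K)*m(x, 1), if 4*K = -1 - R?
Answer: -7/2 ≈ -3.5000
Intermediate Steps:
m(A, y) = 2*y
K = -1/4 (K = (-1 - 1*0)/4 = (-1 + 0)/4 = (1/4)*(-1) = -1/4 ≈ -0.25000)
(7*K)*m(x, 1) = (7*(-1/4))*(2*1) = -7/4*2 = -7/2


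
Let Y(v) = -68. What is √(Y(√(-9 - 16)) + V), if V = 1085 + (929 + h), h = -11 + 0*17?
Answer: 3*√215 ≈ 43.989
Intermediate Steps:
h = -11 (h = -11 + 0 = -11)
V = 2003 (V = 1085 + (929 - 11) = 1085 + 918 = 2003)
√(Y(√(-9 - 16)) + V) = √(-68 + 2003) = √1935 = 3*√215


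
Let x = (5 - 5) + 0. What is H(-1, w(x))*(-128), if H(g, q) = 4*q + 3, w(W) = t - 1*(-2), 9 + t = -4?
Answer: 5248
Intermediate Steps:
t = -13 (t = -9 - 4 = -13)
x = 0 (x = 0 + 0 = 0)
w(W) = -11 (w(W) = -13 - 1*(-2) = -13 + 2 = -11)
H(g, q) = 3 + 4*q
H(-1, w(x))*(-128) = (3 + 4*(-11))*(-128) = (3 - 44)*(-128) = -41*(-128) = 5248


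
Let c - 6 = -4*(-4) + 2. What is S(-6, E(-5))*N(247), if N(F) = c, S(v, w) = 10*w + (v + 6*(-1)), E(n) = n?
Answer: -1488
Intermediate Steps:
S(v, w) = -6 + v + 10*w (S(v, w) = 10*w + (v - 6) = 10*w + (-6 + v) = -6 + v + 10*w)
c = 24 (c = 6 + (-4*(-4) + 2) = 6 + (16 + 2) = 6 + 18 = 24)
N(F) = 24
S(-6, E(-5))*N(247) = (-6 - 6 + 10*(-5))*24 = (-6 - 6 - 50)*24 = -62*24 = -1488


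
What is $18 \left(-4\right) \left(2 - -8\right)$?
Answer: $-720$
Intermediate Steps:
$18 \left(-4\right) \left(2 - -8\right) = - 72 \left(2 + 8\right) = \left(-72\right) 10 = -720$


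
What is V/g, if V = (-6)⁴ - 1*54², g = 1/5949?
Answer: -9637380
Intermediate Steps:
g = 1/5949 ≈ 0.00016810
V = -1620 (V = 1296 - 1*2916 = 1296 - 2916 = -1620)
V/g = -1620/1/5949 = -1620*5949 = -9637380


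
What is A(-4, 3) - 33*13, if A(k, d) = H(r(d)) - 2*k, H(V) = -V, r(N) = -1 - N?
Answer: -417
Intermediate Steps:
A(k, d) = 1 + d - 2*k (A(k, d) = -(-1 - d) - 2*k = (1 + d) - 2*k = 1 + d - 2*k)
A(-4, 3) - 33*13 = (1 + 3 - 2*(-4)) - 33*13 = (1 + 3 + 8) - 429 = 12 - 429 = -417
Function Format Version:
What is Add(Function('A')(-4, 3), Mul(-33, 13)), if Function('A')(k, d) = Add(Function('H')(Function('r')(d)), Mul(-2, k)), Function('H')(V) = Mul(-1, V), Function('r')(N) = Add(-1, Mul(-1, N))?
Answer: -417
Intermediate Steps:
Function('A')(k, d) = Add(1, d, Mul(-2, k)) (Function('A')(k, d) = Add(Mul(-1, Add(-1, Mul(-1, d))), Mul(-2, k)) = Add(Add(1, d), Mul(-2, k)) = Add(1, d, Mul(-2, k)))
Add(Function('A')(-4, 3), Mul(-33, 13)) = Add(Add(1, 3, Mul(-2, -4)), Mul(-33, 13)) = Add(Add(1, 3, 8), -429) = Add(12, -429) = -417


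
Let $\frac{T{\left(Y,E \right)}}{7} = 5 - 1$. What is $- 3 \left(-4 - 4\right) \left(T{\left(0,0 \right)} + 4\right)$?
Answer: $768$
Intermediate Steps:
$T{\left(Y,E \right)} = 28$ ($T{\left(Y,E \right)} = 7 \left(5 - 1\right) = 7 \cdot 4 = 28$)
$- 3 \left(-4 - 4\right) \left(T{\left(0,0 \right)} + 4\right) = - 3 \left(-4 - 4\right) \left(28 + 4\right) = \left(-3\right) \left(-8\right) 32 = 24 \cdot 32 = 768$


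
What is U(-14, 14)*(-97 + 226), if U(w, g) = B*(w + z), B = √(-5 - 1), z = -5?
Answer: -2451*I*√6 ≈ -6003.7*I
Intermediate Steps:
B = I*√6 (B = √(-6) = I*√6 ≈ 2.4495*I)
U(w, g) = I*√6*(-5 + w) (U(w, g) = (I*√6)*(w - 5) = (I*√6)*(-5 + w) = I*√6*(-5 + w))
U(-14, 14)*(-97 + 226) = (I*√6*(-5 - 14))*(-97 + 226) = (I*√6*(-19))*129 = -19*I*√6*129 = -2451*I*√6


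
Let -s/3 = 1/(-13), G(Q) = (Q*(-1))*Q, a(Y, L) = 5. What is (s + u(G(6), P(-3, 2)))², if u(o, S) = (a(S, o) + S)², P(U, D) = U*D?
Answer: 256/169 ≈ 1.5148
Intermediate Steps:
G(Q) = -Q² (G(Q) = (-Q)*Q = -Q²)
P(U, D) = D*U
u(o, S) = (5 + S)²
s = 3/13 (s = -3/(-13) = -3*(-1/13) = 3/13 ≈ 0.23077)
(s + u(G(6), P(-3, 2)))² = (3/13 + (5 + 2*(-3))²)² = (3/13 + (5 - 6)²)² = (3/13 + (-1)²)² = (3/13 + 1)² = (16/13)² = 256/169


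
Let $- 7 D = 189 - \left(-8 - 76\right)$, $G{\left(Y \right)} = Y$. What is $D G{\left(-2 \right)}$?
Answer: $78$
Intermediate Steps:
$D = -39$ ($D = - \frac{189 - \left(-8 - 76\right)}{7} = - \frac{189 - -84}{7} = - \frac{189 + 84}{7} = \left(- \frac{1}{7}\right) 273 = -39$)
$D G{\left(-2 \right)} = \left(-39\right) \left(-2\right) = 78$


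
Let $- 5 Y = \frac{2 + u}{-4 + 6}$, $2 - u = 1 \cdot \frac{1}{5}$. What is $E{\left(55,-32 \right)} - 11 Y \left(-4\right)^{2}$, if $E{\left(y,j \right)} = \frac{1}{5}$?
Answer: $\frac{1677}{25} \approx 67.08$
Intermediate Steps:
$E{\left(y,j \right)} = \frac{1}{5}$
$u = \frac{9}{5}$ ($u = 2 - 1 \cdot \frac{1}{5} = 2 - \frac{1}{5} = \frac{9}{5} \approx 1.8$)
$Y = - \frac{19}{50}$ ($Y = - \frac{\left(2 + \frac{9}{5}\right) \frac{1}{-4 + 6}}{5} = - \frac{\frac{19}{5} \cdot \frac{1}{2}}{5} = \left(- \frac{1}{5}\right) \frac{19}{10} = - \frac{19}{50} \approx -0.38$)
$E{\left(55,-32 \right)} - 11 Y \left(-4\right)^{2} = \frac{1}{5} - 11 \left(- \frac{19}{50}\right) \left(-4\right)^{2} = \frac{1}{5} - \left(- \frac{209}{50}\right) 16 = \frac{1}{5} - - \frac{1672}{25} = \frac{1}{5} + \frac{1672}{25} = \frac{1677}{25}$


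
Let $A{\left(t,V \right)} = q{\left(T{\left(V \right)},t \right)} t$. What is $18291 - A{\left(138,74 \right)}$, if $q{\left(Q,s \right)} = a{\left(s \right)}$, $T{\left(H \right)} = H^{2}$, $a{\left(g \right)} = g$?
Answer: $-753$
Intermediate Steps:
$q{\left(Q,s \right)} = s$
$A{\left(t,V \right)} = t^{2}$ ($A{\left(t,V \right)} = t t = t^{2}$)
$18291 - A{\left(138,74 \right)} = 18291 - 138^{2} = 18291 - 19044 = -753$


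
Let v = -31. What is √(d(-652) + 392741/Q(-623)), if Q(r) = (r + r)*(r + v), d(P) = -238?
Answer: I*√39430128451371/407442 ≈ 15.412*I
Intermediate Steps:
Q(r) = 2*r*(-31 + r) (Q(r) = (r + r)*(r - 31) = (2*r)*(-31 + r) = 2*r*(-31 + r))
√(d(-652) + 392741/Q(-623)) = √(-238 + 392741/((2*(-623)*(-31 - 623)))) = √(-238 + 392741/((2*(-623)*(-654)))) = √(-238 + 392741/814884) = √(-193549651/814884) = I*√39430128451371/407442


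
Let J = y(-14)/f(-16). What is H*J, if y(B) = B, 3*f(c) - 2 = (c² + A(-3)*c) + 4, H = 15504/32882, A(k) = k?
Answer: -162792/2548355 ≈ -0.063881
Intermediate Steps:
H = 7752/16441 (H = 15504*(1/32882) = 7752/16441 ≈ 0.47150)
f(c) = 2 - c + c²/3 (f(c) = ⅔ + ((c² - 3*c) + 4)/3 = ⅔ + (4 + c² - 3*c)/3 = ⅔ + (4/3 - c + c²/3) = 2 - c + c²/3)
J = -21/155 (J = -14/(2 - 1*(-16) + (⅓)*(-16)²) = -14/(2 + 16 + (⅓)*256) = -14/(2 + 16 + 256/3) = -14/310/3 = -14*3/310 = -21/155 ≈ -0.13548)
H*J = (7752/16441)*(-21/155) = -162792/2548355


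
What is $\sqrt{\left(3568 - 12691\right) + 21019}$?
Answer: $2 \sqrt{2974} \approx 109.07$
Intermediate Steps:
$\sqrt{\left(3568 - 12691\right) + 21019} = \sqrt{-9123 + 21019} = \sqrt{11896} = 2 \sqrt{2974}$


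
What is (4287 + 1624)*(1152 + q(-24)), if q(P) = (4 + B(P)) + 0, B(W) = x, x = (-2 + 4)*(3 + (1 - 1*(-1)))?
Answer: 6892226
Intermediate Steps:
x = 10 (x = 2*(3 + (1 + 1)) = 2*(3 + 2) = 2*5 = 10)
B(W) = 10
q(P) = 14 (q(P) = (4 + 10) + 0 = 14 + 0 = 14)
(4287 + 1624)*(1152 + q(-24)) = (4287 + 1624)*(1152 + 14) = 5911*1166 = 6892226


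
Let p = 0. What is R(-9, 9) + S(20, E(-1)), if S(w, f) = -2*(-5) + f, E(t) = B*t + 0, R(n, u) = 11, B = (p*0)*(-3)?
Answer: 21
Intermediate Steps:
B = 0 (B = (0*0)*(-3) = 0*(-3) = 0)
E(t) = 0 (E(t) = 0*t + 0 = 0 + 0 = 0)
S(w, f) = 10 + f
R(-9, 9) + S(20, E(-1)) = 11 + (10 + 0) = 11 + 10 = 21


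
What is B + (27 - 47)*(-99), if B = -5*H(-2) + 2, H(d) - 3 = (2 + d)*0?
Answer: 1967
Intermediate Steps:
H(d) = 3 (H(d) = 3 + (2 + d)*0 = 3 + 0 = 3)
B = -13 (B = -5*3 + 2 = -15 + 2 = -13)
B + (27 - 47)*(-99) = -13 + (27 - 47)*(-99) = -13 - 20*(-99) = -13 + 1980 = 1967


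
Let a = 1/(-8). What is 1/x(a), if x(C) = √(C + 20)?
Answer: 2*√318/159 ≈ 0.22431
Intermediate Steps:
a = -⅛ ≈ -0.12500
x(C) = √(20 + C)
1/x(a) = 1/(√(20 - ⅛)) = 1/(√(159/8)) = 1/(√318/4) = 2*√318/159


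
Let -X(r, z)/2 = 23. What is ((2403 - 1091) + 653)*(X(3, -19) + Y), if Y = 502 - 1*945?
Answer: -960885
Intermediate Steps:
Y = -443 (Y = 502 - 945 = -443)
X(r, z) = -46 (X(r, z) = -2*23 = -46)
((2403 - 1091) + 653)*(X(3, -19) + Y) = ((2403 - 1091) + 653)*(-46 - 443) = (1312 + 653)*(-489) = 1965*(-489) = -960885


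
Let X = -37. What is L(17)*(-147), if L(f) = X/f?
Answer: 5439/17 ≈ 319.94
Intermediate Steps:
L(f) = -37/f
L(17)*(-147) = -37/17*(-147) = 5439/17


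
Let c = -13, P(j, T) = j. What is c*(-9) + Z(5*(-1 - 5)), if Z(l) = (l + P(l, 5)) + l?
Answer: 27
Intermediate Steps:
Z(l) = 3*l (Z(l) = (l + l) + l = 2*l + l = 3*l)
c*(-9) + Z(5*(-1 - 5)) = -13*(-9) + 3*(5*(-1 - 5)) = 117 + 3*(5*(-6)) = 117 + 3*(-30) = 117 - 90 = 27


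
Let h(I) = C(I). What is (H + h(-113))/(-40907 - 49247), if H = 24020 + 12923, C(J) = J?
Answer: -18415/45077 ≈ -0.40852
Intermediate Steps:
H = 36943
h(I) = I
(H + h(-113))/(-40907 - 49247) = (36943 - 113)/(-40907 - 49247) = 36830/(-90154) = 36830*(-1/90154) = -18415/45077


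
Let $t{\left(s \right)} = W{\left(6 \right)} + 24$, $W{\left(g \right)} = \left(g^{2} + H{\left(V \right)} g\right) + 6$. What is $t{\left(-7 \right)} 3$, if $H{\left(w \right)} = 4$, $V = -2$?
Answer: $270$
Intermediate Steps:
$W{\left(g \right)} = 6 + g^{2} + 4 g$ ($W{\left(g \right)} = \left(g^{2} + 4 g\right) + 6 = 6 + g^{2} + 4 g$)
$t{\left(s \right)} = 90$ ($t{\left(s \right)} = \left(6 + 6^{2} + 4 \cdot 6\right) + 24 = \left(6 + 36 + 24\right) + 24 = 66 + 24 = 90$)
$t{\left(-7 \right)} 3 = 90 \cdot 3 = 270$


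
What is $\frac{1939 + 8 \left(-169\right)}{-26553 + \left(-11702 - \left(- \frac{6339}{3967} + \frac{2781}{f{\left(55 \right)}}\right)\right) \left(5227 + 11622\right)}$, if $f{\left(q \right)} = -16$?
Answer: $- \frac{37258064}{12328678183373} \approx -3.0221 \cdot 10^{-6}$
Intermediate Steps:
$\frac{1939 + 8 \left(-169\right)}{-26553 + \left(-11702 - \left(- \frac{6339}{3967} + \frac{2781}{f{\left(55 \right)}}\right)\right) \left(5227 + 11622\right)} = \frac{1939 + 8 \left(-169\right)}{-26553 + \left(-11702 - \left(- \frac{6339}{3967} - \frac{2781}{16}\right)\right) \left(5227 + 11622\right)} = \frac{1939 - 1352}{-26553 + \left(-11702 - - \frac{11133651}{63472}\right) 16849} = \frac{587}{-26553 + \left(-11702 + \left(\frac{6339}{3967} + \frac{2781}{16}\right)\right) 16849} = \frac{587}{-26553 + \left(-11702 + \frac{11133651}{63472}\right) 16849} = \frac{587}{-26553 - \frac{12326992811357}{63472}} = \frac{587}{- \frac{12328678183373}{63472}} = 587 \left(- \frac{63472}{12328678183373}\right) = - \frac{37258064}{12328678183373}$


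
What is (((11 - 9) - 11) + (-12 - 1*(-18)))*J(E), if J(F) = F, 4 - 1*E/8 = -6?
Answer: -240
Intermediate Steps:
E = 80 (E = 32 - 8*(-6) = 32 + 48 = 80)
(((11 - 9) - 11) + (-12 - 1*(-18)))*J(E) = (((11 - 9) - 11) + (-12 - 1*(-18)))*80 = ((2 - 11) + (-12 + 18))*80 = (-9 + 6)*80 = -3*80 = -240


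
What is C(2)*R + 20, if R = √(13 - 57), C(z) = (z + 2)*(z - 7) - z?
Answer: 20 - 44*I*√11 ≈ 20.0 - 145.93*I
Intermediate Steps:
C(z) = -z + (-7 + z)*(2 + z) (C(z) = (2 + z)*(-7 + z) - z = (-7 + z)*(2 + z) - z = -z + (-7 + z)*(2 + z))
R = 2*I*√11 (R = √(-44) = 2*I*√11 ≈ 6.6332*I)
C(2)*R + 20 = (-14 + 2² - 6*2)*(2*I*√11) + 20 = (-14 + 4 - 12)*(2*I*√11) + 20 = -44*I*√11 + 20 = 20 - 44*I*√11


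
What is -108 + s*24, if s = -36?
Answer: -972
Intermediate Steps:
-108 + s*24 = -108 - 36*24 = -108 - 864 = -972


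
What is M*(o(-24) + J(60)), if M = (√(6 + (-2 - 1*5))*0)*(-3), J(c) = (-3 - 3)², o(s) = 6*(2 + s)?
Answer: 0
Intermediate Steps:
o(s) = 12 + 6*s
J(c) = 36 (J(c) = (-6)² = 36)
M = 0 (M = (√(6 + (-2 - 5))*0)*(-3) = (√(6 - 7)*0)*(-3) = (√(-1)*0)*(-3) = (I*0)*(-3) = 0*(-3) = 0)
M*(o(-24) + J(60)) = 0*((12 + 6*(-24)) + 36) = 0*((12 - 144) + 36) = 0*(-132 + 36) = 0*(-96) = 0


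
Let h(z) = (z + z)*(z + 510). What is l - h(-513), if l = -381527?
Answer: -384605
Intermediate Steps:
h(z) = 2*z*(510 + z) (h(z) = (2*z)*(510 + z) = 2*z*(510 + z))
l - h(-513) = -381527 - 2*(-513)*(510 - 513) = -381527 - 2*(-513)*(-3) = -381527 - 1*3078 = -381527 - 3078 = -384605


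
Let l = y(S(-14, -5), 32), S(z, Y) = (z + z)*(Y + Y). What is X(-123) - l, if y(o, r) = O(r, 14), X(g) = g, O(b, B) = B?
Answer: -137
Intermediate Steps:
S(z, Y) = 4*Y*z (S(z, Y) = (2*z)*(2*Y) = 4*Y*z)
y(o, r) = 14
l = 14
X(-123) - l = -123 - 1*14 = -123 - 14 = -137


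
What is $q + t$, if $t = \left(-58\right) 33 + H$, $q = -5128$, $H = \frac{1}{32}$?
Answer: $- \frac{225343}{32} \approx -7042.0$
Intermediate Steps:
$H = \frac{1}{32} \approx 0.03125$
$t = - \frac{61247}{32}$ ($t = \left(-58\right) 33 + \frac{1}{32} = -1914 + \frac{1}{32} = - \frac{61247}{32} \approx -1914.0$)
$q + t = -5128 - \frac{61247}{32} = - \frac{225343}{32}$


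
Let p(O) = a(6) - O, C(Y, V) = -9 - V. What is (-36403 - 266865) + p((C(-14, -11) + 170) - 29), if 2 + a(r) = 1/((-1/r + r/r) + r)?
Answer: -12439927/41 ≈ -3.0341e+5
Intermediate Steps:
a(r) = -2 + 1/(1 + r - 1/r) (a(r) = -2 + 1/((-1/r + r/r) + r) = -2 + 1/((-1/r + 1) + r) = -2 + 1/((1 - 1/r) + r) = -2 + 1/(1 + r - 1/r))
p(O) = -76/41 - O (p(O) = (2 - 1*6 - 2*6²)/(-1 + 6 + 6²) - O = (2 - 6 - 2*36)/(-1 + 6 + 36) - O = (2 - 6 - 72)/41 - O = (1/41)*(-76) - O = -76/41 - O)
(-36403 - 266865) + p((C(-14, -11) + 170) - 29) = (-36403 - 266865) + (-76/41 - (((-9 - 1*(-11)) + 170) - 29)) = -303268 + (-76/41 - (((-9 + 11) + 170) - 29)) = -303268 + (-76/41 - ((2 + 170) - 29)) = -303268 + (-76/41 - (172 - 29)) = -303268 + (-76/41 - 1*143) = -303268 + (-76/41 - 143) = -303268 - 5939/41 = -12439927/41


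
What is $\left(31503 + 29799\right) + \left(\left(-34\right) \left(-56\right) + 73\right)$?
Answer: $63279$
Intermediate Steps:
$\left(31503 + 29799\right) + \left(\left(-34\right) \left(-56\right) + 73\right) = 61302 + \left(1904 + 73\right) = 61302 + 1977 = 63279$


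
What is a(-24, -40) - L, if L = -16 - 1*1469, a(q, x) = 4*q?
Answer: 1389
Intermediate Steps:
L = -1485 (L = -16 - 1469 = -1485)
a(-24, -40) - L = 4*(-24) - 1*(-1485) = -96 + 1485 = 1389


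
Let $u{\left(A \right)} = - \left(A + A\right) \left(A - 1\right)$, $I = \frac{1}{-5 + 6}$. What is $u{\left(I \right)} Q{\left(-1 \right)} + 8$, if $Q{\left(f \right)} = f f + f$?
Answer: $8$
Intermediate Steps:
$Q{\left(f \right)} = f + f^{2}$ ($Q{\left(f \right)} = f^{2} + f = f + f^{2}$)
$I = 1$ ($I = 1^{-1} = 1$)
$u{\left(A \right)} = - 2 A \left(-1 + A\right)$
$u{\left(I \right)} Q{\left(-1 \right)} + 8 = 2 \cdot 1 \left(1 - 1\right) \left(- (1 - 1)\right) + 8 = 2 \cdot 1 \left(1 - 1\right) \left(\left(-1\right) 0\right) + 8 = 2 \cdot 1 \cdot 0 \cdot 0 + 8 = 0 \cdot 0 + 8 = 0 + 8 = 8$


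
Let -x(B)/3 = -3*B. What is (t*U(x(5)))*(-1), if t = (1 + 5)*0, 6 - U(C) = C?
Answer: 0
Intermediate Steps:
x(B) = 9*B (x(B) = -(-9)*B = 9*B)
U(C) = 6 - C
t = 0 (t = 6*0 = 0)
(t*U(x(5)))*(-1) = (0*(6 - 9*5))*(-1) = (0*(6 - 1*45))*(-1) = (0*(6 - 45))*(-1) = (0*(-39))*(-1) = 0*(-1) = 0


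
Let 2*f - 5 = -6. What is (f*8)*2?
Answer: -8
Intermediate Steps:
f = -½ (f = 5/2 + (½)*(-6) = 5/2 - 3 = -½ ≈ -0.50000)
(f*8)*2 = -½*8*2 = -4*2 = -8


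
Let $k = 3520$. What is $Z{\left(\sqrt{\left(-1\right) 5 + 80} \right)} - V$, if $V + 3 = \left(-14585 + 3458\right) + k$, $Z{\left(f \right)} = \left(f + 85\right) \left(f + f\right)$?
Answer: $7760 + 850 \sqrt{3} \approx 9232.3$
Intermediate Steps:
$Z{\left(f \right)} = 2 f \left(85 + f\right)$ ($Z{\left(f \right)} = \left(85 + f\right) 2 f = 2 f \left(85 + f\right)$)
$V = -7610$ ($V = -3 + \left(\left(-14585 + 3458\right) + 3520\right) = -3 + \left(-11127 + 3520\right) = -3 - 7607 = -7610$)
$Z{\left(\sqrt{\left(-1\right) 5 + 80} \right)} - V = 2 \sqrt{\left(-1\right) 5 + 80} \left(85 + \sqrt{\left(-1\right) 5 + 80}\right) - -7610 = 2 \sqrt{-5 + 80} \left(85 + \sqrt{-5 + 80}\right) + 7610 = 2 \sqrt{75} \left(85 + \sqrt{75}\right) + 7610 = 2 \cdot 5 \sqrt{3} \left(85 + 5 \sqrt{3}\right) + 7610 = 10 \sqrt{3} \left(85 + 5 \sqrt{3}\right) + 7610 = 7610 + 10 \sqrt{3} \left(85 + 5 \sqrt{3}\right)$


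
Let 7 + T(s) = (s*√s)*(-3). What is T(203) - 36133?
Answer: -36140 - 609*√203 ≈ -44817.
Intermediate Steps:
T(s) = -7 - 3*s^(3/2) (T(s) = -7 + (s*√s)*(-3) = -7 + s^(3/2)*(-3) = -7 - 3*s^(3/2))
T(203) - 36133 = (-7 - 609*√203) - 36133 = -36140 - 609*√203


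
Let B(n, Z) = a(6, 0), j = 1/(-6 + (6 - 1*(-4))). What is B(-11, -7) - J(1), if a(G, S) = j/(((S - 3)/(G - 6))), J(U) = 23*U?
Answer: -23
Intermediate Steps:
j = ¼ (j = 1/(-6 + (6 + 4)) = 1/(-6 + 10) = 1/4 = ¼ ≈ 0.25000)
a(G, S) = (-6 + G)/(4*(-3 + S)) (a(G, S) = 1/(4*(((S - 3)/(G - 6)))) = 1/(4*(((-3 + S)/(-6 + G)))) = ((-6 + G)/(-3 + S))/4 = (-6 + G)/(4*(-3 + S)))
B(n, Z) = 0 (B(n, Z) = (-6 + 6)/(4*(-3 + 0)) = (¼)*0/(-3) = (¼)*(-⅓)*0 = 0)
B(-11, -7) - J(1) = 0 - 23 = -23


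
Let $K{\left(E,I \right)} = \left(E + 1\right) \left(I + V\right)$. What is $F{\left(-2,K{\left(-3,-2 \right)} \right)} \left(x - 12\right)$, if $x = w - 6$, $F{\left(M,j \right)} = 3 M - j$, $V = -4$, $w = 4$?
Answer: $252$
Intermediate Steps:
$K{\left(E,I \right)} = \left(1 + E\right) \left(-4 + I\right)$ ($K{\left(E,I \right)} = \left(E + 1\right) \left(I - 4\right) = \left(1 + E\right) \left(-4 + I\right)$)
$F{\left(M,j \right)} = - j + 3 M$
$x = -2$ ($x = 4 - 6 = -2$)
$F{\left(-2,K{\left(-3,-2 \right)} \right)} \left(x - 12\right) = \left(- (-4 - 2 - -12 - -6) + 3 \left(-2\right)\right) \left(-2 - 12\right) = \left(- (-4 - 2 + 12 + 6) - 6\right) \left(-14\right) = \left(\left(-1\right) 12 - 6\right) \left(-14\right) = \left(-12 - 6\right) \left(-14\right) = \left(-18\right) \left(-14\right) = 252$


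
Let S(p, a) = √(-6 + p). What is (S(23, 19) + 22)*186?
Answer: 4092 + 186*√17 ≈ 4858.9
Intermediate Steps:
(S(23, 19) + 22)*186 = (√(-6 + 23) + 22)*186 = (√17 + 22)*186 = (22 + √17)*186 = 4092 + 186*√17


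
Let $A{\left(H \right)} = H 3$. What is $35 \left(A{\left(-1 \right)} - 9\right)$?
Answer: $-420$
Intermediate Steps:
$A{\left(H \right)} = 3 H$
$35 \left(A{\left(-1 \right)} - 9\right) = 35 \left(3 \left(-1\right) - 9\right) = 35 \left(-3 - 9\right) = 35 \left(-12\right) = -420$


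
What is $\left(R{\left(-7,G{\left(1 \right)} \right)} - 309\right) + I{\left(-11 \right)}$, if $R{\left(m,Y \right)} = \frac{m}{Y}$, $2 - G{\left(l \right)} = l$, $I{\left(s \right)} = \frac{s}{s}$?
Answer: $-315$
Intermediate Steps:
$I{\left(s \right)} = 1$
$G{\left(l \right)} = 2 - l$
$\left(R{\left(-7,G{\left(1 \right)} \right)} - 309\right) + I{\left(-11 \right)} = \left(- \frac{7}{2 - 1} - 309\right) + 1 = \left(- \frac{7}{1} - 309\right) + 1 = \left(\left(-7\right) 1 - 309\right) + 1 = \left(-7 - 309\right) + 1 = -316 + 1 = -315$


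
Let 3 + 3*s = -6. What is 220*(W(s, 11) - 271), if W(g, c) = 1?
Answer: -59400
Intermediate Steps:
s = -3 (s = -1 + (⅓)*(-6) = -1 - 2 = -3)
220*(W(s, 11) - 271) = 220*(1 - 271) = 220*(-270) = -59400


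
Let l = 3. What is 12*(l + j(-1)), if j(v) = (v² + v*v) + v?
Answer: 48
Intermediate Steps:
j(v) = v + 2*v² (j(v) = (v² + v²) + v = 2*v² + v = v + 2*v²)
12*(l + j(-1)) = 12*(3 - (1 + 2*(-1))) = 12*(3 - (1 - 2)) = 12*(3 - 1*(-1)) = 12*(3 + 1) = 12*4 = 48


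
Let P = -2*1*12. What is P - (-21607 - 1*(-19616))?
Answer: 1967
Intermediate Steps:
P = -24 (P = -2*12 = -24)
P - (-21607 - 1*(-19616)) = -24 - (-21607 - 1*(-19616)) = -24 - (-21607 + 19616) = -24 - 1*(-1991) = -24 + 1991 = 1967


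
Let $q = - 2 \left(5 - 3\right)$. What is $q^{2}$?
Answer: $16$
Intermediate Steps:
$q = -4$ ($q = \left(-2\right) 2 = -4$)
$q^{2} = \left(-4\right)^{2} = 16$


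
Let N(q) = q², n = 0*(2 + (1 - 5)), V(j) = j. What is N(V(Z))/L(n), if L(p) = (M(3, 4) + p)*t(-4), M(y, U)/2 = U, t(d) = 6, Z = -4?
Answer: ⅓ ≈ 0.33333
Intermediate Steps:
M(y, U) = 2*U
n = 0 (n = 0*(2 - 4) = 0*(-2) = 0)
L(p) = 48 + 6*p (L(p) = (2*4 + p)*6 = (8 + p)*6 = 48 + 6*p)
N(V(Z))/L(n) = (-4)²/(48 + 6*0) = 16/(48 + 0) = 16/48 = 16*(1/48) = ⅓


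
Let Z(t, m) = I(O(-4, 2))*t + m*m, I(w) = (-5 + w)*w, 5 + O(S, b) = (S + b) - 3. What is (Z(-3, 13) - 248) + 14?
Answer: -515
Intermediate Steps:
O(S, b) = -8 + S + b (O(S, b) = -5 + ((S + b) - 3) = -5 + (-3 + S + b) = -8 + S + b)
I(w) = w*(-5 + w)
Z(t, m) = m**2 + 150*t (Z(t, m) = ((-8 - 4 + 2)*(-5 + (-8 - 4 + 2)))*t + m*m = (-10*(-5 - 10))*t + m**2 = (-10*(-15))*t + m**2 = 150*t + m**2 = m**2 + 150*t)
(Z(-3, 13) - 248) + 14 = ((13**2 + 150*(-3)) - 248) + 14 = ((169 - 450) - 248) + 14 = (-281 - 248) + 14 = -529 + 14 = -515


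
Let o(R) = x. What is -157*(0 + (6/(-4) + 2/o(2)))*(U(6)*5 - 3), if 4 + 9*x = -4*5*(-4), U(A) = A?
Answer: 101736/19 ≈ 5354.5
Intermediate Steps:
x = 76/9 (x = -4/9 + (-4*5*(-4))/9 = -4/9 + (-20*(-4))/9 = -4/9 + (1/9)*80 = -4/9 + 80/9 = 76/9 ≈ 8.4444)
o(R) = 76/9
-157*(0 + (6/(-4) + 2/o(2)))*(U(6)*5 - 3) = -157*(0 + (6/(-4) + 2/(76/9)))*(6*5 - 3) = -157*(0 + (6*(-1/4) + 2*(9/76)))*(30 - 3) = -157*(0 + (-3/2 + 9/38))*27 = -157*(0 - 24/19)*27 = -(-3768)*27/19 = -157*(-648/19) = 101736/19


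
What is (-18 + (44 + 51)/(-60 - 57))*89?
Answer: -195889/117 ≈ -1674.3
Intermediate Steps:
(-18 + (44 + 51)/(-60 - 57))*89 = (-18 + 95/(-117))*89 = (-18 + 95*(-1/117))*89 = (-18 - 95/117)*89 = -2201/117*89 = -195889/117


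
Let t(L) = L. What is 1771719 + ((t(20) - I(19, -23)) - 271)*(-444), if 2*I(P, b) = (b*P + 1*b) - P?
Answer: 1776825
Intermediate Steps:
I(P, b) = b/2 - P/2 + P*b/2 (I(P, b) = ((b*P + 1*b) - P)/2 = ((P*b + b) - P)/2 = ((b + P*b) - P)/2 = (b - P + P*b)/2 = b/2 - P/2 + P*b/2)
1771719 + ((t(20) - I(19, -23)) - 271)*(-444) = 1771719 + ((20 - ((½)*(-23) - ½*19 + (½)*19*(-23))) - 271)*(-444) = 1771719 + ((20 - (-23/2 - 19/2 - 437/2)) - 271)*(-444) = 1771719 + ((20 - 1*(-479/2)) - 271)*(-444) = 1771719 + ((20 + 479/2) - 271)*(-444) = 1771719 + (519/2 - 271)*(-444) = 1771719 - 23/2*(-444) = 1771719 + 5106 = 1776825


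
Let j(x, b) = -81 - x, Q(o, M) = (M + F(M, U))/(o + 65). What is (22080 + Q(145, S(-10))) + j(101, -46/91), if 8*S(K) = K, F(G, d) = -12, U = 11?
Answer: 18394267/840 ≈ 21898.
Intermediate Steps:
S(K) = K/8
Q(o, M) = (-12 + M)/(65 + o) (Q(o, M) = (M - 12)/(o + 65) = (-12 + M)/(65 + o))
(22080 + Q(145, S(-10))) + j(101, -46/91) = (22080 + (-12 + (1/8)*(-10))/(65 + 145)) + (-81 - 1*101) = (22080 + (-12 - 5/4)/210) + (-81 - 101) = (22080 + (1/210)*(-53/4)) - 182 = (22080 - 53/840) - 182 = 18547147/840 - 182 = 18394267/840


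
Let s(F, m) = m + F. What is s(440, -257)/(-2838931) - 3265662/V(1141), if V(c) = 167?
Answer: -9270989117883/474101477 ≈ -19555.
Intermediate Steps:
s(F, m) = F + m
s(440, -257)/(-2838931) - 3265662/V(1141) = (440 - 257)/(-2838931) - 3265662/167 = 183*(-1/2838931) - 3265662*1/167 = -183/2838931 - 3265662/167 = -9270989117883/474101477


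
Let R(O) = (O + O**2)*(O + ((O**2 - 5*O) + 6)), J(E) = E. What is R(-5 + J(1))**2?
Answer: 207936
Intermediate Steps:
R(O) = (O + O**2)*(6 + O**2 - 4*O) (R(O) = (O + O**2)*(O + (6 + O**2 - 5*O)) = (O + O**2)*(6 + O**2 - 4*O))
R(-5 + J(1))**2 = ((-5 + 1)*(6 + (-5 + 1)**3 - 3*(-5 + 1)**2 + 2*(-5 + 1)))**2 = (-4*(6 + (-4)**3 - 3*(-4)**2 + 2*(-4)))**2 = (-4*(6 - 64 - 3*16 - 8))**2 = (-4*(6 - 64 - 48 - 8))**2 = (-4*(-114))**2 = 456**2 = 207936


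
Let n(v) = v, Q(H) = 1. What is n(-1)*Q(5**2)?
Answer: -1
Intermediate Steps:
n(-1)*Q(5**2) = -1*1 = -1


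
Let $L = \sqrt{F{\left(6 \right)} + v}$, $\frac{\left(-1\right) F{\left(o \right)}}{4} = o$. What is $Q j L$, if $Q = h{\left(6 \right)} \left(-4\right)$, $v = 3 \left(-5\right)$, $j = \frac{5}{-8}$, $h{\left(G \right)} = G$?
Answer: $15 i \sqrt{39} \approx 93.675 i$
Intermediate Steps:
$F{\left(o \right)} = - 4 o$
$j = - \frac{5}{8}$ ($j = 5 \left(- \frac{1}{8}\right) = - \frac{5}{8} \approx -0.625$)
$v = -15$
$Q = -24$ ($Q = 6 \left(-4\right) = -24$)
$L = i \sqrt{39}$ ($L = \sqrt{\left(-4\right) 6 - 15} = \sqrt{-24 - 15} = \sqrt{-39} = i \sqrt{39} \approx 6.245 i$)
$Q j L = \left(-24\right) \left(- \frac{5}{8}\right) i \sqrt{39} = 15 i \sqrt{39}$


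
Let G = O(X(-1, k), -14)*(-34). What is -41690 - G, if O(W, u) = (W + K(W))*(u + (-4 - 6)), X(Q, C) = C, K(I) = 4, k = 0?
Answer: -44954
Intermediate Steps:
O(W, u) = (-10 + u)*(4 + W) (O(W, u) = (W + 4)*(u + (-4 - 6)) = (4 + W)*(u - 10) = (4 + W)*(-10 + u) = (-10 + u)*(4 + W))
G = 3264 (G = (-40 - 10*0 + 4*(-14) + 0*(-14))*(-34) = (-40 + 0 - 56 + 0)*(-34) = -96*(-34) = 3264)
-41690 - G = -41690 - 1*3264 = -41690 - 3264 = -44954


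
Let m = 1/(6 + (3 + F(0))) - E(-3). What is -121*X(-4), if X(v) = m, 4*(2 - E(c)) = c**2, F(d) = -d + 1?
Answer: -847/20 ≈ -42.350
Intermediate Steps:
F(d) = 1 - d
E(c) = 2 - c**2/4
m = 7/20 (m = 1/(6 + (3 + (1 - 1*0))) - (2 - 1/4*(-3)**2) = 1/(6 + (3 + (1 + 0))) - (2 - 1/4*9) = 1/(6 + (3 + 1)) - (2 - 9/4) = 1/(6 + 4) - 1*(-1/4) = 1/10 + 1/4 = 7/20 ≈ 0.35000)
X(v) = 7/20
-121*X(-4) = -121*7/20 = -847/20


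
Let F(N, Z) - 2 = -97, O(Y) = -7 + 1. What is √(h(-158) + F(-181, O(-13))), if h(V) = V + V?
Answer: I*√411 ≈ 20.273*I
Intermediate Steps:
O(Y) = -6
F(N, Z) = -95 (F(N, Z) = 2 - 97 = -95)
h(V) = 2*V
√(h(-158) + F(-181, O(-13))) = √(2*(-158) - 95) = √(-316 - 95) = √(-411) = I*√411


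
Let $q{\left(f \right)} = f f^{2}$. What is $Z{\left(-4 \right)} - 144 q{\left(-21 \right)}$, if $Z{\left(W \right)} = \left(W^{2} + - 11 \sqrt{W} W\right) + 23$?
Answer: $1333623 + 88 i \approx 1.3336 \cdot 10^{6} + 88.0 i$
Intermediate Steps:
$q{\left(f \right)} = f^{3}$
$Z{\left(W \right)} = 23 + W^{2} - 11 W^{\frac{3}{2}}$ ($Z{\left(W \right)} = \left(W^{2} - 11 W^{\frac{3}{2}}\right) + 23 = 23 + W^{2} - 11 W^{\frac{3}{2}}$)
$Z{\left(-4 \right)} - 144 q{\left(-21 \right)} = \left(23 + \left(-4\right)^{2} - 11 \left(-4\right)^{\frac{3}{2}}\right) - 144 \left(-21\right)^{3} = \left(23 + 16 - 11 \left(- 8 i\right)\right) - -1333584 = \left(23 + 16 + 88 i\right) + 1333584 = \left(39 + 88 i\right) + 1333584 = 1333623 + 88 i$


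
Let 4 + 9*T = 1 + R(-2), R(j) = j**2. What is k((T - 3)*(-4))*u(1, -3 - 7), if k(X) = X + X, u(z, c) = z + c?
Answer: -208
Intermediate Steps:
T = 1/9 (T = -4/9 + (1 + (-2)**2)/9 = -4/9 + (1 + 4)/9 = -4/9 + (1/9)*5 = -4/9 + 5/9 = 1/9 ≈ 0.11111)
u(z, c) = c + z
k(X) = 2*X
k((T - 3)*(-4))*u(1, -3 - 7) = (2*((1/9 - 3)*(-4)))*((-3 - 7) + 1) = (2*(-26/9*(-4)))*(-10 + 1) = (2*(104/9))*(-9) = (208/9)*(-9) = -208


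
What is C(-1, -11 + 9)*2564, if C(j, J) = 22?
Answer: 56408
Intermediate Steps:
C(-1, -11 + 9)*2564 = 22*2564 = 56408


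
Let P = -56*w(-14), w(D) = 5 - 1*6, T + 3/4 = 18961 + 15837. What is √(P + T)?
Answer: √139413/2 ≈ 186.69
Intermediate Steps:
T = 139189/4 (T = -¾ + (18961 + 15837) = -¾ + 34798 = 139189/4 ≈ 34797.)
w(D) = -1 (w(D) = 5 - 6 = -1)
P = 56 (P = -56*(-1) = 56)
√(P + T) = √(56 + 139189/4) = √(139413/4) = √139413/2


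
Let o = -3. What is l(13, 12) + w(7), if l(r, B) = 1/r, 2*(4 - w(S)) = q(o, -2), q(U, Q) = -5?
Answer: 171/26 ≈ 6.5769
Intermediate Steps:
w(S) = 13/2 (w(S) = 4 - ½*(-5) = 4 + 5/2 = 13/2)
l(13, 12) + w(7) = 1/13 + 13/2 = 171/26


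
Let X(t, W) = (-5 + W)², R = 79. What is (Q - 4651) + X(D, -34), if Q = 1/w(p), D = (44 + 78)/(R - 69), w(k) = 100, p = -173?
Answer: -312999/100 ≈ -3130.0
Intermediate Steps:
D = 61/5 (D = (44 + 78)/(79 - 69) = 122/10 = 122*(⅒) = 61/5 ≈ 12.200)
Q = 1/100 ≈ 0.010000
(Q - 4651) + X(D, -34) = (1/100 - 4651) + (-5 - 34)² = -465099/100 + (-39)² = -465099/100 + 1521 = -312999/100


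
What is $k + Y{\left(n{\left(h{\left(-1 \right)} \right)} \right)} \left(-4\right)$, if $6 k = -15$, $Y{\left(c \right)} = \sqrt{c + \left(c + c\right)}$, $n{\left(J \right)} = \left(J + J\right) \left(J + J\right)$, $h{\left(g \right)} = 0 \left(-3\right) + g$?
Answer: $- \frac{5}{2} - 8 \sqrt{3} \approx -16.356$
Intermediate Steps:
$h{\left(g \right)} = g$ ($h{\left(g \right)} = 0 + g = g$)
$n{\left(J \right)} = 4 J^{2}$ ($n{\left(J \right)} = 2 J 2 J = 4 J^{2}$)
$Y{\left(c \right)} = \sqrt{3} \sqrt{c}$ ($Y{\left(c \right)} = \sqrt{c + 2 c} = \sqrt{3 c} = \sqrt{3} \sqrt{c}$)
$k = - \frac{5}{2}$ ($k = \frac{1}{6} \left(-15\right) = - \frac{5}{2} \approx -2.5$)
$k + Y{\left(n{\left(h{\left(-1 \right)} \right)} \right)} \left(-4\right) = - \frac{5}{2} + \sqrt{3} \sqrt{4 \left(-1\right)^{2}} \left(-4\right) = - \frac{5}{2} + \sqrt{3} \sqrt{4 \cdot 1} \left(-4\right) = - \frac{5}{2} + \sqrt{3} \sqrt{4} \left(-4\right) = - \frac{5}{2} + \sqrt{3} \cdot 2 \left(-4\right) = - \frac{5}{2} + 2 \sqrt{3} \left(-4\right) = - \frac{5}{2} - 8 \sqrt{3}$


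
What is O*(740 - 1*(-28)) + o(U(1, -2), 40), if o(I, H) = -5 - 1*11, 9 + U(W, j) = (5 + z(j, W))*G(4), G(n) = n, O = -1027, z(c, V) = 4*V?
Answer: -788752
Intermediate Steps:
U(W, j) = 11 + 16*W (U(W, j) = -9 + (5 + 4*W)*4 = -9 + (20 + 16*W) = 11 + 16*W)
o(I, H) = -16 (o(I, H) = -5 - 11 = -16)
O*(740 - 1*(-28)) + o(U(1, -2), 40) = -1027*(740 - 1*(-28)) - 16 = -1027*(740 + 28) - 16 = -1027*768 - 16 = -788736 - 16 = -788752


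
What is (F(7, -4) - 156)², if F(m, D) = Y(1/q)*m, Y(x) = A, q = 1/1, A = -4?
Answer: 33856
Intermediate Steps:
q = 1 (q = 1*1 = 1)
Y(x) = -4
F(m, D) = -4*m
(F(7, -4) - 156)² = (-4*7 - 156)² = (-28 - 156)² = (-184)² = 33856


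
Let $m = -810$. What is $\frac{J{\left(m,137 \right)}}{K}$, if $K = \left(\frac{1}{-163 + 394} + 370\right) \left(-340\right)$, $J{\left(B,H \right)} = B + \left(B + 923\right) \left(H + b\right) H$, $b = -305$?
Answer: $\frac{300486879}{14530070} \approx 20.68$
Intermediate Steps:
$J{\left(B,H \right)} = B + H \left(-305 + H\right) \left(923 + B\right)$ ($J{\left(B,H \right)} = B + \left(B + 923\right) \left(H - 305\right) H = B + \left(923 + B\right) \left(-305 + H\right) H = B + \left(-305 + H\right) \left(923 + B\right) H = B + H \left(-305 + H\right) \left(923 + B\right)$)
$K = - \frac{29060140}{231}$ ($K = \left(\frac{1}{231} + 370\right) \left(-340\right) = \frac{85471}{231} \left(-340\right) = - \frac{29060140}{231} \approx -1.258 \cdot 10^{5}$)
$\frac{J{\left(m,137 \right)}}{K} = \frac{-810 - 38567555 + 923 \cdot 137^{2} - 810 \cdot 137^{2} - \left(-247050\right) 137}{- \frac{29060140}{231}} = \left(-810 - 38567555 + 923 \cdot 18769 - 15202890 + 33845850\right) \left(- \frac{231}{29060140}\right) = \left(-810 - 38567555 + 17323787 - 15202890 + 33845850\right) \left(- \frac{231}{29060140}\right) = \left(-2601618\right) \left(- \frac{231}{29060140}\right) = \frac{300486879}{14530070}$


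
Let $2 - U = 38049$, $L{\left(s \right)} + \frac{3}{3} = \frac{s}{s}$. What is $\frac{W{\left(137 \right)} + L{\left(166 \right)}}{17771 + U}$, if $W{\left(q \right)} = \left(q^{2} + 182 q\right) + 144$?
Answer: $- \frac{43847}{20276} \approx -2.1625$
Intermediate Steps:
$L{\left(s \right)} = 0$ ($L{\left(s \right)} = -1 + \frac{s}{s} = -1 + 1 = 0$)
$W{\left(q \right)} = 144 + q^{2} + 182 q$
$U = -38047$ ($U = 2 - 38049 = -38047$)
$\frac{W{\left(137 \right)} + L{\left(166 \right)}}{17771 + U} = \frac{\left(144 + 137^{2} + 182 \cdot 137\right) + 0}{17771 - 38047} = \frac{\left(144 + 18769 + 24934\right) + 0}{-20276} = \left(43847 + 0\right) \left(- \frac{1}{20276}\right) = 43847 \left(- \frac{1}{20276}\right) = - \frac{43847}{20276}$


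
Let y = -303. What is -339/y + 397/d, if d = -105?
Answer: -28232/10605 ≈ -2.6621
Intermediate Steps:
-339/y + 397/d = -339/(-303) + 397/(-105) = -339*(-1/303) + 397*(-1/105) = 113/101 - 397/105 = -28232/10605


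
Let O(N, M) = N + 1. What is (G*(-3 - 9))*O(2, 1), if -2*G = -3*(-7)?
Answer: 378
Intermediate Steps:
O(N, M) = 1 + N
G = -21/2 (G = -(-3)*(-7)/2 = -½*21 = -21/2 ≈ -10.500)
(G*(-3 - 9))*O(2, 1) = (-21*(-3 - 9)/2)*(1 + 2) = -21/2*(-12)*3 = 126*3 = 378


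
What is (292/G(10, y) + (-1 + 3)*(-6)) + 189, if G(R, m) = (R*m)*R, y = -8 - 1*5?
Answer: 57452/325 ≈ 176.78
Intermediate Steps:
y = -13 (y = -8 - 5 = -13)
G(R, m) = m*R²
(292/G(10, y) + (-1 + 3)*(-6)) + 189 = (292/((-13*10²)) + (-1 + 3)*(-6)) + 189 = (292/((-13*100)) + 2*(-6)) + 189 = (292/(-1300) - 12) + 189 = (292*(-1/1300) - 12) + 189 = (-73/325 - 12) + 189 = -3973/325 + 189 = 57452/325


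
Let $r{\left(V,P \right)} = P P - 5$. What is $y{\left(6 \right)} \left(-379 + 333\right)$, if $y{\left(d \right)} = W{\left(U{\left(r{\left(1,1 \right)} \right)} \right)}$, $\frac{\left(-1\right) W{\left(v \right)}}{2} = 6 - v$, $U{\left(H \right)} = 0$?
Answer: $552$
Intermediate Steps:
$r{\left(V,P \right)} = -5 + P^{2}$ ($r{\left(V,P \right)} = P^{2} - 5 = -5 + P^{2}$)
$W{\left(v \right)} = -12 + 2 v$ ($W{\left(v \right)} = - 2 \left(6 - v\right) = -12 + 2 v$)
$y{\left(d \right)} = -12$ ($y{\left(d \right)} = -12 + 2 \cdot 0 = -12 + 0 = -12$)
$y{\left(6 \right)} \left(-379 + 333\right) = - 12 \left(-379 + 333\right) = \left(-12\right) \left(-46\right) = 552$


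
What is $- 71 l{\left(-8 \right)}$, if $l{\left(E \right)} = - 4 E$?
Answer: $-2272$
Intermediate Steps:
$- 71 l{\left(-8 \right)} = - 71 \left(\left(-4\right) \left(-8\right)\right) = \left(-71\right) 32 = -2272$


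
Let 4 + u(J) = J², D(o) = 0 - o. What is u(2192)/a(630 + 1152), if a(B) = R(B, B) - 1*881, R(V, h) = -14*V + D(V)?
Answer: -4804860/27611 ≈ -174.02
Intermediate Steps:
D(o) = -o
u(J) = -4 + J²
R(V, h) = -15*V (R(V, h) = -14*V - V = -15*V)
a(B) = -881 - 15*B (a(B) = -15*B - 1*881 = -15*B - 881 = -881 - 15*B)
u(2192)/a(630 + 1152) = (-4 + 2192²)/(-881 - 15*(630 + 1152)) = (-4 + 4804864)/(-881 - 15*1782) = 4804860/(-881 - 26730) = 4804860/(-27611) = 4804860*(-1/27611) = -4804860/27611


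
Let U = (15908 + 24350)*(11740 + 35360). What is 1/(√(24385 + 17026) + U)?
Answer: 1896151800/3595391648643198589 - √41411/3595391648643198589 ≈ 5.2738e-10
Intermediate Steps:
U = 1896151800 (U = 40258*47100 = 1896151800)
1/(√(24385 + 17026) + U) = 1/(√(24385 + 17026) + 1896151800) = 1/(√41411 + 1896151800) = 1/(1896151800 + √41411)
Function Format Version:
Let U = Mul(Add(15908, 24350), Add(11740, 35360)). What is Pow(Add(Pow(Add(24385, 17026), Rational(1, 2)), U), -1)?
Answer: Add(Rational(1896151800, 3595391648643198589), Mul(Rational(-1, 3595391648643198589), Pow(41411, Rational(1, 2)))) ≈ 5.2738e-10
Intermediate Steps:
U = 1896151800 (U = Mul(40258, 47100) = 1896151800)
Pow(Add(Pow(Add(24385, 17026), Rational(1, 2)), U), -1) = Pow(Add(Pow(Add(24385, 17026), Rational(1, 2)), 1896151800), -1) = Pow(Add(Pow(41411, Rational(1, 2)), 1896151800), -1) = Pow(Add(1896151800, Pow(41411, Rational(1, 2))), -1)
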